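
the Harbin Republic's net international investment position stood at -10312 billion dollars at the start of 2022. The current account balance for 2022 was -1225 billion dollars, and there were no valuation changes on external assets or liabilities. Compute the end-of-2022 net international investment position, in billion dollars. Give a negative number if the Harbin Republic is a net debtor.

With no valuation effects, change in NIIP = current account = -1225
End-of-year NIIP = -10312 + (-1225) = -11537

-11537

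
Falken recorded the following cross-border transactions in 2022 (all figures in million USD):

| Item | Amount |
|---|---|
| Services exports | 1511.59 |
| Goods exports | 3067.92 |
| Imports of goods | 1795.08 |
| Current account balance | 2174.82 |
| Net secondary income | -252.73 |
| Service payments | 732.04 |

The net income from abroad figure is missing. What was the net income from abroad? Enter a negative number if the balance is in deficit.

Current account = goods balance + services balance + net primary income + net secondary income
Sum of the known components = 1799.66
Net income from abroad = CA - (known components) = 2174.82 - 1799.66 = 375.16

375.16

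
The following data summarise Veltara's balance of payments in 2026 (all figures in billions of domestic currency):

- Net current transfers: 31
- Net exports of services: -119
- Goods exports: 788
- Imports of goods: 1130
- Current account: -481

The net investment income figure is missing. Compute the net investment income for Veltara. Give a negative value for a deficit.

Current account = goods balance + services balance + net primary income + net secondary income
Sum of the known components = -430
Net investment income = CA - (known components) = -481 - (-430) = -51

-51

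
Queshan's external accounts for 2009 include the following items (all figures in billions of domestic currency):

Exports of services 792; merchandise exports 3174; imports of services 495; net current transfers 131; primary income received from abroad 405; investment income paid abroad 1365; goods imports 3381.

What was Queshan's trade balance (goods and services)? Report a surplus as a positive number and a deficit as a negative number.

90

Goods balance = 3174 - 3381 = -207
Services balance = 792 - 495 = 297
Trade balance (goods + services) = -207 + 297 = 90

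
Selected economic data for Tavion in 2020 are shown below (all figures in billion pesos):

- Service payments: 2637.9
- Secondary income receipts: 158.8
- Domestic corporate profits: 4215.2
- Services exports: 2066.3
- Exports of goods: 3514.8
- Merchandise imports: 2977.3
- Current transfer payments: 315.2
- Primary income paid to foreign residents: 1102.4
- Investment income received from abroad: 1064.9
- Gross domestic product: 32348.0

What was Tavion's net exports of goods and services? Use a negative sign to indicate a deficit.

-34.1

Goods balance = 3514.8 - 2977.3 = 537.5
Services balance = 2066.3 - 2637.9 = -571.6
Trade balance (goods + services) = 537.5 + (-571.6) = -34.1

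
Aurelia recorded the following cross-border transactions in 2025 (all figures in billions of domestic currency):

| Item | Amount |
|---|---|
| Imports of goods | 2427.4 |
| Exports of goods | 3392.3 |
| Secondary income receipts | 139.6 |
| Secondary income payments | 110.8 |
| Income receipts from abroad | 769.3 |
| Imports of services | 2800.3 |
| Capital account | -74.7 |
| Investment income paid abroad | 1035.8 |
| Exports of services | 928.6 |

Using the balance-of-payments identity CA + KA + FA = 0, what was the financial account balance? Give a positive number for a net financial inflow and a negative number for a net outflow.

1219.2

Goods balance = 3392.3 - 2427.4 = 964.9
Services balance = 928.6 - 2800.3 = -1871.7
Trade balance (goods + services) = 964.9 + (-1871.7) = -906.8
Net primary income = 769.3 - 1035.8 = -266.5
Net secondary income = 139.6 - 110.8 = 28.8
Current account = -906.8 + (-266.5) + 28.8 = -1144.5
Financial account = -(-1144.5 + (-74.7)) = 1219.2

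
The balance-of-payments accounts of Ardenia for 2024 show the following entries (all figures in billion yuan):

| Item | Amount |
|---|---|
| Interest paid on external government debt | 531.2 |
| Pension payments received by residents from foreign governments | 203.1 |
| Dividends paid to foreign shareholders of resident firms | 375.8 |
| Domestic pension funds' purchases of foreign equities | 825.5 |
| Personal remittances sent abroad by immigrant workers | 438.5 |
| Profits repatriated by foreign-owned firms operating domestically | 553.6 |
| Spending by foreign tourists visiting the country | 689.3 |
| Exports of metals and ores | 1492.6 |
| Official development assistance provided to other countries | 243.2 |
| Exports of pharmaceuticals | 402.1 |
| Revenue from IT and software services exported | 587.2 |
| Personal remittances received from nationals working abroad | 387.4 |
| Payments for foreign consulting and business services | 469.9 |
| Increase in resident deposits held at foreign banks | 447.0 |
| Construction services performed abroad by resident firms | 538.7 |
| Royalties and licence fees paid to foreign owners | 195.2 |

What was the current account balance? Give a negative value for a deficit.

Goods: 1492.6 + 402.1 = 1894.7
Services: -469.9 + 689.3 + 538.7 + 587.2 - 195.2 = 1150.1
Primary income: -375.8 - 553.6 - 531.2 = -1460.6
Secondary income: -438.5 + 387.4 + 203.1 - 243.2 = -91.2
Current account = 1894.7 + 1150.1 + (-1460.6) + (-91.2) = 1493.0
(Excluded from the current account — financial account: domestic pension funds' purchases of foreign equities 825.5, increase in resident deposits held at foreign banks 447.0.)

1493.0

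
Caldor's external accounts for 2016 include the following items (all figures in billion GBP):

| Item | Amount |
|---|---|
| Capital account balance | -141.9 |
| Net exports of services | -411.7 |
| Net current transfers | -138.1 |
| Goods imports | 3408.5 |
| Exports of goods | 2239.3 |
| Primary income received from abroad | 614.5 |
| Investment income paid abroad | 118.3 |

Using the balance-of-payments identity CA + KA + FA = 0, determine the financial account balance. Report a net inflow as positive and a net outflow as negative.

Goods balance = 2239.3 - 3408.5 = -1169.2
Services balance = -411.7
Trade balance (goods + services) = -1169.2 + (-411.7) = -1580.9
Net primary income = 614.5 - 118.3 = 496.2
Net secondary income = -138.1
Current account = -1580.9 + 496.2 + (-138.1) = -1222.8
Financial account = -(-1222.8 + (-141.9)) = 1364.7

1364.7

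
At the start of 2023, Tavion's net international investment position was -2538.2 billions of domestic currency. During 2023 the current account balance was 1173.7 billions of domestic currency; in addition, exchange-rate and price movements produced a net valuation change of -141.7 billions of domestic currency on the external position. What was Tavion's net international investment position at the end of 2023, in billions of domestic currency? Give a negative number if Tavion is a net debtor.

-1506.2

Change in NIIP = current account + net valuation change = 1173.7 + (-141.7) = 1032.0
End-of-year NIIP = -2538.2 + 1032.0 = -1506.2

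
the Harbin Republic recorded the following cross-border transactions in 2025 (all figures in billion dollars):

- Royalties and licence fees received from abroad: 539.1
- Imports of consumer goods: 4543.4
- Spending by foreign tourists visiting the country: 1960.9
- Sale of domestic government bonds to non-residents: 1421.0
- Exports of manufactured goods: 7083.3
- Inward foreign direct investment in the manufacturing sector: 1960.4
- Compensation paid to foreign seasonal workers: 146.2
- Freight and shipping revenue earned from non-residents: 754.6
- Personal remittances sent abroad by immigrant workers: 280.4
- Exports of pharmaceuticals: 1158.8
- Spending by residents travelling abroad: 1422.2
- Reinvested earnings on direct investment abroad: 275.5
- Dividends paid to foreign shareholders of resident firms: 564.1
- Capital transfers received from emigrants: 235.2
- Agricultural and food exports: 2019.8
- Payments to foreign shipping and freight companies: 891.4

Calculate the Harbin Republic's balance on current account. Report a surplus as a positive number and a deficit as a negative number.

5944.3

Goods: 2019.8 + 1158.8 - 4543.4 + 7083.3 = 5718.5
Services: -1422.2 + 1960.9 - 891.4 + 539.1 + 754.6 = 941.0
Primary income: 275.5 - 146.2 - 564.1 = -434.8
Secondary income: -280.4
Current account = 5718.5 + 941.0 + (-434.8) + (-280.4) = 5944.3
(Excluded from the current account — financial account: sale of domestic government bonds to non-residents 1421.0, inward foreign direct investment in the manufacturing sector 1960.4; capital account: capital transfers received from emigrants 235.2.)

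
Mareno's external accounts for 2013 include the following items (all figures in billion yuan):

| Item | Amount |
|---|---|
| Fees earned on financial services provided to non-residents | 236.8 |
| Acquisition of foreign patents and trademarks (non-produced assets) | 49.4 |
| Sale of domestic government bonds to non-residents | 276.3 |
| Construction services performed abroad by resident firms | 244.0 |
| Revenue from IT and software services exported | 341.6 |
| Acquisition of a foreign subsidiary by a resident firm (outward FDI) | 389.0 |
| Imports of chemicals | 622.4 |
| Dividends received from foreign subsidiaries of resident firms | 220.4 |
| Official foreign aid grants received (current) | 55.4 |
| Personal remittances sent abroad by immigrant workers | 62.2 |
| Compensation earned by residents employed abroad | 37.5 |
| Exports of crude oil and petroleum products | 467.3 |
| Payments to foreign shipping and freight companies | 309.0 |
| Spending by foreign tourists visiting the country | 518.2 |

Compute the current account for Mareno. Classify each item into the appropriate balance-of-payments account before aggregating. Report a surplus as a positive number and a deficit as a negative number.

1127.6

Goods: 467.3 - 622.4 = -155.1
Services: 244.0 + 518.2 + 236.8 + 341.6 - 309.0 = 1031.6
Primary income: 220.4 + 37.5 = 257.9
Secondary income: 55.4 - 62.2 = -6.8
Current account = (-155.1) + 1031.6 + 257.9 + (-6.8) = 1127.6
(Excluded from the current account — capital account: acquisition of foreign patents and trademarks (non-produced assets) 49.4; financial account: sale of domestic government bonds to non-residents 276.3, acquisition of a foreign subsidiary by a resident firm (outward FDI) 389.0.)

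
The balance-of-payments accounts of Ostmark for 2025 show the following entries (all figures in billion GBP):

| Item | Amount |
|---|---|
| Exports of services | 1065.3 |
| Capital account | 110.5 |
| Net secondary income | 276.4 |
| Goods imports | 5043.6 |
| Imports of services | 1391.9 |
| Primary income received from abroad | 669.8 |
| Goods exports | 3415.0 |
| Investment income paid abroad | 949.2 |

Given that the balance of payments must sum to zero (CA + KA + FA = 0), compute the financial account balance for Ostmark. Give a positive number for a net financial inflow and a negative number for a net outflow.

1847.7

Goods balance = 3415.0 - 5043.6 = -1628.6
Services balance = 1065.3 - 1391.9 = -326.6
Trade balance (goods + services) = -1628.6 + (-326.6) = -1955.2
Net primary income = 669.8 - 949.2 = -279.4
Net secondary income = 276.4
Current account = -1955.2 + (-279.4) + 276.4 = -1958.2
Financial account = -(-1958.2 + 110.5) = 1847.7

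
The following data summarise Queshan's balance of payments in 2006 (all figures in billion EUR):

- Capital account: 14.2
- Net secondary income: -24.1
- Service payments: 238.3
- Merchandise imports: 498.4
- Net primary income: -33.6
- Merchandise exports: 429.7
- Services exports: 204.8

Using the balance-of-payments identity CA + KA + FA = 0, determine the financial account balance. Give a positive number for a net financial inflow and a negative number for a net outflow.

145.7

Goods balance = 429.7 - 498.4 = -68.7
Services balance = 204.8 - 238.3 = -33.5
Trade balance (goods + services) = -68.7 + (-33.5) = -102.2
Net primary income = -33.6
Net secondary income = -24.1
Current account = -102.2 + (-33.6) + (-24.1) = -159.9
Financial account = -(-159.9 + 14.2) = 145.7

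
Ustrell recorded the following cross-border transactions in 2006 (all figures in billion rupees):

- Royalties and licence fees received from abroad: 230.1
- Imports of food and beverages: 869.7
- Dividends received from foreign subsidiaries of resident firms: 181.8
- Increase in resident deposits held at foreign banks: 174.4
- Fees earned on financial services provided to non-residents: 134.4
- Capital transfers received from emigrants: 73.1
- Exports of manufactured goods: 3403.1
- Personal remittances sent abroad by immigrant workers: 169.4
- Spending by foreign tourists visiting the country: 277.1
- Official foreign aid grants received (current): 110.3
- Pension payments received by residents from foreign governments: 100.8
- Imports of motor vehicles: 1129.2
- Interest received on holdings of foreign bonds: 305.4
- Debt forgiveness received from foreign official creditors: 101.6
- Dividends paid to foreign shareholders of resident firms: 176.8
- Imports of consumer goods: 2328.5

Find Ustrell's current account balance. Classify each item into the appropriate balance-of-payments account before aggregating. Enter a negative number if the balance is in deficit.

69.4

Goods: 3403.1 - 2328.5 - 1129.2 - 869.7 = -924.3
Services: 277.1 + 134.4 + 230.1 = 641.6
Primary income: 181.8 - 176.8 + 305.4 = 310.4
Secondary income: 110.3 + 100.8 - 169.4 = 41.7
Current account = (-924.3) + 641.6 + 310.4 + 41.7 = 69.4
(Excluded from the current account — financial account: increase in resident deposits held at foreign banks 174.4; capital account: capital transfers received from emigrants 73.1, debt forgiveness received from foreign official creditors 101.6.)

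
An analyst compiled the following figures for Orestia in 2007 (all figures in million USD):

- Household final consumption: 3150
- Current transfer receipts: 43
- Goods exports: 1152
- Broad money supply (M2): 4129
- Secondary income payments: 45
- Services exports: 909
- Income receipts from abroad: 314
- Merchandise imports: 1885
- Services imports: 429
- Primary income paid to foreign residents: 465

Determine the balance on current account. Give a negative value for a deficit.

-406

Goods balance = 1152 - 1885 = -733
Services balance = 909 - 429 = 480
Trade balance (goods + services) = -733 + 480 = -253
Net primary income = 314 - 465 = -151
Net secondary income = 43 - 45 = -2
Current account = -253 + (-151) + (-2) = -406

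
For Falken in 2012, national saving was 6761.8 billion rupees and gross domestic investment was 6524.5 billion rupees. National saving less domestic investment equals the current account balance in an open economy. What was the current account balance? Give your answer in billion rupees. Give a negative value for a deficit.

237.3

S - I = CA (net lending to the rest of the world).
CA = S - I = 6761.8 - 6524.5 = 237.3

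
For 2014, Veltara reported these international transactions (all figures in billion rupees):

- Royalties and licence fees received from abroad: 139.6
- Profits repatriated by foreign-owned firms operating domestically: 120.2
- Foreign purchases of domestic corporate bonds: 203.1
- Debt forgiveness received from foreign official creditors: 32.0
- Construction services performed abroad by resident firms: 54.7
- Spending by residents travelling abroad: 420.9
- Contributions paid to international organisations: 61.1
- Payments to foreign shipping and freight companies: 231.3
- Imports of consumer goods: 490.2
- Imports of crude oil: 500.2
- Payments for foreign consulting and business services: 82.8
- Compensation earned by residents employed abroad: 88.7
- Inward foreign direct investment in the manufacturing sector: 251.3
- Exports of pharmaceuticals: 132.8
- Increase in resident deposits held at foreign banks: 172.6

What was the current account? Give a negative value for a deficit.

Goods: -490.2 + 132.8 - 500.2 = -857.6
Services: 54.7 - 420.9 - 231.3 - 82.8 + 139.6 = -540.7
Primary income: 88.7 - 120.2 = -31.5
Secondary income: -61.1
Current account = (-857.6) + (-540.7) + (-31.5) + (-61.1) = -1490.9
(Excluded from the current account — financial account: foreign purchases of domestic corporate bonds 203.1, inward foreign direct investment in the manufacturing sector 251.3, increase in resident deposits held at foreign banks 172.6; capital account: debt forgiveness received from foreign official creditors 32.0.)

-1490.9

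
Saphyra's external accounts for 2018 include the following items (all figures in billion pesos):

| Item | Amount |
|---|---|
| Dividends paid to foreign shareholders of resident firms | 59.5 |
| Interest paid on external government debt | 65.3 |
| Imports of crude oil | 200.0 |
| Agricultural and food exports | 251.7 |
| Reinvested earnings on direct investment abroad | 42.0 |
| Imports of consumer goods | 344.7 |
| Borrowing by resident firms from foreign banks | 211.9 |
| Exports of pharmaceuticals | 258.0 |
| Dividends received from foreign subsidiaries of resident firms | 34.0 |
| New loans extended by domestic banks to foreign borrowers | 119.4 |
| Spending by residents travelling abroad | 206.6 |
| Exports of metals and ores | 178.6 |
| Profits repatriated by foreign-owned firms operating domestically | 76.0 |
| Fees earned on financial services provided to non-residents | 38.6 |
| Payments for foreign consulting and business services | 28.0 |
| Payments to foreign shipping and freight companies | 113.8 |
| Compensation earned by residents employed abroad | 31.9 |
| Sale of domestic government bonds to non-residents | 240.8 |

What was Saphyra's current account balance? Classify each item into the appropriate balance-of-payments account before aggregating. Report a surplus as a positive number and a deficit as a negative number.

Goods: -200.0 + 258.0 + 178.6 + 251.7 - 344.7 = 143.6
Services: -28.0 + 38.6 - 206.6 - 113.8 = -309.8
Primary income: 31.9 - 59.5 - 65.3 + 42.0 - 76.0 + 34.0 = -92.9
Current account = 143.6 + (-309.8) + (-92.9) = -259.1
(Excluded from the current account — financial account: borrowing by resident firms from foreign banks 211.9, new loans extended by domestic banks to foreign borrowers 119.4, sale of domestic government bonds to non-residents 240.8.)

-259.1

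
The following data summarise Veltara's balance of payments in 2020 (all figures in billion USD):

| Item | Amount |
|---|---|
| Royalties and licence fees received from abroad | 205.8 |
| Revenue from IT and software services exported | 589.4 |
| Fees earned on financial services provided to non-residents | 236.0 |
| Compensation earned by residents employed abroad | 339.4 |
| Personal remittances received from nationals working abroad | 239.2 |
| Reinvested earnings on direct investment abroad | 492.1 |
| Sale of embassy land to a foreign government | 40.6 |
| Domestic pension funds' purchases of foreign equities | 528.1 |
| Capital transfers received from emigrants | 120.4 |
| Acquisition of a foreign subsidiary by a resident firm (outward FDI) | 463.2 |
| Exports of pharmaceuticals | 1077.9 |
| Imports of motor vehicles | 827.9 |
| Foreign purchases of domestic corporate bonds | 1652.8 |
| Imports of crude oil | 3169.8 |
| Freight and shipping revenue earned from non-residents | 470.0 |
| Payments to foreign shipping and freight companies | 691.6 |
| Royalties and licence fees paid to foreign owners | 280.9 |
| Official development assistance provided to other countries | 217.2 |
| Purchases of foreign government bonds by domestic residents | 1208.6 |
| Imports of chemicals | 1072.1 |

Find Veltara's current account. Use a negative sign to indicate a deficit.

-2609.7

Goods: -3169.8 - 827.9 - 1072.1 + 1077.9 = -3991.9
Services: 589.4 + 470.0 - 280.9 + 236.0 + 205.8 - 691.6 = 528.7
Primary income: 339.4 + 492.1 = 831.5
Secondary income: -217.2 + 239.2 = 22.0
Current account = (-3991.9) + 528.7 + 831.5 + 22.0 = -2609.7
(Excluded from the current account — capital account: sale of embassy land to a foreign government 40.6, capital transfers received from emigrants 120.4; financial account: domestic pension funds' purchases of foreign equities 528.1, acquisition of a foreign subsidiary by a resident firm (outward FDI) 463.2, foreign purchases of domestic corporate bonds 1652.8, purchases of foreign government bonds by domestic residents 1208.6.)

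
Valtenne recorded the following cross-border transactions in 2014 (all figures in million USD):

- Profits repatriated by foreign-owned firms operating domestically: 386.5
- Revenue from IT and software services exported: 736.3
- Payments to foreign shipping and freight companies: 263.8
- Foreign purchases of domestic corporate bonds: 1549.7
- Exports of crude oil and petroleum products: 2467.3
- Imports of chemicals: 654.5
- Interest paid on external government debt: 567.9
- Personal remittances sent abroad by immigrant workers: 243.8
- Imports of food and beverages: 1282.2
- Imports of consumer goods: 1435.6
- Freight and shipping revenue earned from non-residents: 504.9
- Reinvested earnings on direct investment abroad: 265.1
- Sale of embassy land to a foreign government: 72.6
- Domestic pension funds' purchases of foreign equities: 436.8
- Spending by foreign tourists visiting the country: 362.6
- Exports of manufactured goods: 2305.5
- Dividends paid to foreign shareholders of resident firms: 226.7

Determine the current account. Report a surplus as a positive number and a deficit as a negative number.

1580.7

Goods: 2305.5 - 654.5 - 1282.2 - 1435.6 + 2467.3 = 1400.5
Services: 504.9 + 736.3 + 362.6 - 263.8 = 1340.0
Primary income: -567.9 - 386.5 - 226.7 + 265.1 = -916.0
Secondary income: -243.8
Current account = 1400.5 + 1340.0 + (-916.0) + (-243.8) = 1580.7
(Excluded from the current account — financial account: foreign purchases of domestic corporate bonds 1549.7, domestic pension funds' purchases of foreign equities 436.8; capital account: sale of embassy land to a foreign government 72.6.)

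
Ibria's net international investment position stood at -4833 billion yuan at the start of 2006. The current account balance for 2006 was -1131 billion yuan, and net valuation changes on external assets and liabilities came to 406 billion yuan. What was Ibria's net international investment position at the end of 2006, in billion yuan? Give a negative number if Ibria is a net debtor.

-5558

Change in NIIP = current account + net valuation change = -1131 + 406 = -725
End-of-year NIIP = -4833 + (-725) = -5558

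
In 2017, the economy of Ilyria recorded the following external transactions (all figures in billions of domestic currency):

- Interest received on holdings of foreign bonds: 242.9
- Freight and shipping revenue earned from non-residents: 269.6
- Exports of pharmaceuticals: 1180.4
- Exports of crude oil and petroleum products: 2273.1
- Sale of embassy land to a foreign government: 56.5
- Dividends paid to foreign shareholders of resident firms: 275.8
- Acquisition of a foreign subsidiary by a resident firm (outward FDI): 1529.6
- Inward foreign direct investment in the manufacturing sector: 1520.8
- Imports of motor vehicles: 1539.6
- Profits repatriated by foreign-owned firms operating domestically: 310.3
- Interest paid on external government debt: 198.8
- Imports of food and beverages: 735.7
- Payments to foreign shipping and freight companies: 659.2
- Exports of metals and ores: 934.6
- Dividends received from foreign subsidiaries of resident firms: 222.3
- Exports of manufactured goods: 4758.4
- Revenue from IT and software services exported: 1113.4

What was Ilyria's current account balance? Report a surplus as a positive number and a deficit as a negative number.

7275.3

Goods: -735.7 + 4758.4 + 2273.1 - 1539.6 + 934.6 + 1180.4 = 6871.2
Services: 269.6 + 1113.4 - 659.2 = 723.8
Primary income: 242.9 - 310.3 + 222.3 - 275.8 - 198.8 = -319.7
Current account = 6871.2 + 723.8 + (-319.7) = 7275.3
(Excluded from the current account — capital account: sale of embassy land to a foreign government 56.5; financial account: acquisition of a foreign subsidiary by a resident firm (outward FDI) 1529.6, inward foreign direct investment in the manufacturing sector 1520.8.)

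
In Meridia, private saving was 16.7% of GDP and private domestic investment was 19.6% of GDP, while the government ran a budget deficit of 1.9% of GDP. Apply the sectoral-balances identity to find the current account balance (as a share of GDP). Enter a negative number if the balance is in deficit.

-4.8

By the sectoral-balances identity, CA = (S_private - I) + (T - G).
Private balance = 16.7 - 19.6 = -2.9
Government balance (T - G) = -1.9
CA = -2.9 + (-1.9) = -4.8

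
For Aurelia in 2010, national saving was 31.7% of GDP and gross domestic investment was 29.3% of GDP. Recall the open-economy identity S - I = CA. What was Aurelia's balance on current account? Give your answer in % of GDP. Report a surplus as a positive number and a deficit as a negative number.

S - I = CA (net lending to the rest of the world).
CA = S - I = 31.7 - 29.3 = 2.4

2.4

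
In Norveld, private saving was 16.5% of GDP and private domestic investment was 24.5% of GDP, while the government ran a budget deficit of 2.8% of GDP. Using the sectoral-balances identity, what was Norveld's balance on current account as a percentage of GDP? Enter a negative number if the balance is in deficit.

By the sectoral-balances identity, CA = (S_private - I) + (T - G).
Private balance = 16.5 - 24.5 = -8.0
Government balance (T - G) = -2.8
CA = -8.0 + (-2.8) = -10.8

-10.8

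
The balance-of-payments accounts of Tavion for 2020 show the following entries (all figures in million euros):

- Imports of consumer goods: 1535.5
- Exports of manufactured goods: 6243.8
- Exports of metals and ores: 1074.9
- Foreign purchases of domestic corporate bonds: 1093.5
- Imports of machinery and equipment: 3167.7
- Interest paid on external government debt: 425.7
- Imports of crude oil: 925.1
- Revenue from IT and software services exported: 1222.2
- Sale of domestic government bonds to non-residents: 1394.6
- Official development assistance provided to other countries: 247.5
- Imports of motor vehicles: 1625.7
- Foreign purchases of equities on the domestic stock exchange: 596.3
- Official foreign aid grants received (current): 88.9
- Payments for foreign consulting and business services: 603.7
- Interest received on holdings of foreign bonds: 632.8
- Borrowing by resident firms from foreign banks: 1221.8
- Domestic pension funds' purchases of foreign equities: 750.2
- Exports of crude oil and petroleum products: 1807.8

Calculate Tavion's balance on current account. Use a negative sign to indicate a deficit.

2539.5

Goods: -925.1 + 1074.9 - 3167.7 + 1807.8 - 1625.7 - 1535.5 + 6243.8 = 1872.5
Services: 1222.2 - 603.7 = 618.5
Primary income: -425.7 + 632.8 = 207.1
Secondary income: 88.9 - 247.5 = -158.6
Current account = 1872.5 + 618.5 + 207.1 + (-158.6) = 2539.5
(Excluded from the current account — financial account: foreign purchases of domestic corporate bonds 1093.5, sale of domestic government bonds to non-residents 1394.6, foreign purchases of equities on the domestic stock exchange 596.3, borrowing by resident firms from foreign banks 1221.8, domestic pension funds' purchases of foreign equities 750.2.)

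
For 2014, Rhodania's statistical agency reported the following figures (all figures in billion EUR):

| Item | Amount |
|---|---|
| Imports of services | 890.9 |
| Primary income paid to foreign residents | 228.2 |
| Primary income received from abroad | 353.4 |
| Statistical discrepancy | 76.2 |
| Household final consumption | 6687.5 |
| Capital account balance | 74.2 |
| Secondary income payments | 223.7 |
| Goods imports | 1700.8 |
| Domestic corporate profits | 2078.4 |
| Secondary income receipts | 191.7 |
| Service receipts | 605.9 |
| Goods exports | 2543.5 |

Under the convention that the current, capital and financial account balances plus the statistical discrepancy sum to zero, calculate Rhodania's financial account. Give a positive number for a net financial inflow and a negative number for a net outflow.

Goods balance = 2543.5 - 1700.8 = 842.7
Services balance = 605.9 - 890.9 = -285.0
Trade balance (goods + services) = 842.7 + (-285.0) = 557.7
Net primary income = 353.4 - 228.2 = 125.2
Net secondary income = 191.7 - 223.7 = -32.0
Current account = 557.7 + 125.2 + (-32.0) = 650.9
Financial account = -(650.9 + 74.2 + 76.2) = -801.3

-801.3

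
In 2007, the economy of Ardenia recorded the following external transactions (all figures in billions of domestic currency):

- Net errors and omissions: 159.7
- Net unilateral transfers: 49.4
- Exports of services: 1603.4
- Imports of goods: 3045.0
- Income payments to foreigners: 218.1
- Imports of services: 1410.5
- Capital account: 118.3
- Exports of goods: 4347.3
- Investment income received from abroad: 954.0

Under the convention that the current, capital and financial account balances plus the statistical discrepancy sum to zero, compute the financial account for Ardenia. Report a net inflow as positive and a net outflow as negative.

Goods balance = 4347.3 - 3045.0 = 1302.3
Services balance = 1603.4 - 1410.5 = 192.9
Trade balance (goods + services) = 1302.3 + 192.9 = 1495.2
Net primary income = 954.0 - 218.1 = 735.9
Net secondary income = 49.4
Current account = 1495.2 + 735.9 + 49.4 = 2280.5
Financial account = -(2280.5 + 118.3 + 159.7) = -2558.5

-2558.5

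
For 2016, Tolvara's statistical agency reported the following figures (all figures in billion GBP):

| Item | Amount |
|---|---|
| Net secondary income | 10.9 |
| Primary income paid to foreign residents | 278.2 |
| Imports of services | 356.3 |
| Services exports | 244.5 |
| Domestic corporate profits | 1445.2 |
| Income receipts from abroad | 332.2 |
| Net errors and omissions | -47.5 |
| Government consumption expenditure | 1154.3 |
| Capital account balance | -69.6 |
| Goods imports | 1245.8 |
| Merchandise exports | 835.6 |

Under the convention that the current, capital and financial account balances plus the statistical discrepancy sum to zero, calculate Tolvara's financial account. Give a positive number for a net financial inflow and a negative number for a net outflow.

Goods balance = 835.6 - 1245.8 = -410.2
Services balance = 244.5 - 356.3 = -111.8
Trade balance (goods + services) = -410.2 + (-111.8) = -522.0
Net primary income = 332.2 - 278.2 = 54.0
Net secondary income = 10.9
Current account = -522.0 + 54.0 + 10.9 = -457.1
Financial account = -(-457.1 + (-69.6) + (-47.5)) = 574.2

574.2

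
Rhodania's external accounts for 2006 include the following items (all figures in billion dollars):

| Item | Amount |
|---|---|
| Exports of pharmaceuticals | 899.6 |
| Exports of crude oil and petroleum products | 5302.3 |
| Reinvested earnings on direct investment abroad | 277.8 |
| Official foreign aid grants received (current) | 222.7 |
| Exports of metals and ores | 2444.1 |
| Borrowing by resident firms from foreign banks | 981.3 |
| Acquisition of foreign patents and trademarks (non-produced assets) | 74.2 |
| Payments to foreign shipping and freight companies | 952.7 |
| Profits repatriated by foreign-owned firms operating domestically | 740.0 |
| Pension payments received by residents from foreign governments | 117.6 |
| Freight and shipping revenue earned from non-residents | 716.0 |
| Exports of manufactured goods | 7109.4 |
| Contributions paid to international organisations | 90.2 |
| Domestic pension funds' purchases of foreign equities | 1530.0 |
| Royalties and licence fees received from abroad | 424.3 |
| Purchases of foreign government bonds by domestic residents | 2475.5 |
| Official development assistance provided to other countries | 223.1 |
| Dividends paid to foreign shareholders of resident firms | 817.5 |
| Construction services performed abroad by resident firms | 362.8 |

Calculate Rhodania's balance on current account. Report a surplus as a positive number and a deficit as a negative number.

15053.1

Goods: 7109.4 + 899.6 + 5302.3 + 2444.1 = 15755.4
Services: -952.7 + 424.3 + 716.0 + 362.8 = 550.4
Primary income: -740.0 - 817.5 + 277.8 = -1279.7
Secondary income: 117.6 - 90.2 - 223.1 + 222.7 = 27.0
Current account = 15755.4 + 550.4 + (-1279.7) + 27.0 = 15053.1
(Excluded from the current account — financial account: borrowing by resident firms from foreign banks 981.3, domestic pension funds' purchases of foreign equities 1530.0, purchases of foreign government bonds by domestic residents 2475.5; capital account: acquisition of foreign patents and trademarks (non-produced assets) 74.2.)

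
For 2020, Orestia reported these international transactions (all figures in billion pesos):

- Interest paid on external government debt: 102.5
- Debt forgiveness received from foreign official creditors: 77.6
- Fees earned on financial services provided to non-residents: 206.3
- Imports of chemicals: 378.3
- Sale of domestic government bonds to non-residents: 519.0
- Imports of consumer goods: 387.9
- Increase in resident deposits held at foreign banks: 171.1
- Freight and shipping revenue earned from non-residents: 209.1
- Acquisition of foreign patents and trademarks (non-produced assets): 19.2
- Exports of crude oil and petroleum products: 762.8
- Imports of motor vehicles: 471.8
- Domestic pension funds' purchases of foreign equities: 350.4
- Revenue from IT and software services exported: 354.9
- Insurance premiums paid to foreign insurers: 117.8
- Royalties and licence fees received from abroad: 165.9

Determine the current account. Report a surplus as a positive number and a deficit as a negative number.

240.7

Goods: 762.8 - 387.9 - 471.8 - 378.3 = -475.2
Services: 165.9 - 117.8 + 354.9 + 206.3 + 209.1 = 818.4
Primary income: -102.5
Current account = (-475.2) + 818.4 + (-102.5) = 240.7
(Excluded from the current account — capital account: debt forgiveness received from foreign official creditors 77.6, acquisition of foreign patents and trademarks (non-produced assets) 19.2; financial account: sale of domestic government bonds to non-residents 519.0, increase in resident deposits held at foreign banks 171.1, domestic pension funds' purchases of foreign equities 350.4.)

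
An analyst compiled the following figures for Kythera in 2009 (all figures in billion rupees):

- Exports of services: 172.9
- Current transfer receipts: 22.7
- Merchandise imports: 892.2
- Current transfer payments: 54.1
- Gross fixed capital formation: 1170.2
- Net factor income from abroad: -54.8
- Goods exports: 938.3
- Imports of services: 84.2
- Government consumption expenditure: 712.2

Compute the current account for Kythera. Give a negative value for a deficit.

48.6

Goods balance = 938.3 - 892.2 = 46.1
Services balance = 172.9 - 84.2 = 88.7
Trade balance (goods + services) = 46.1 + 88.7 = 134.8
Net primary income = -54.8
Net secondary income = 22.7 - 54.1 = -31.4
Current account = 134.8 + (-54.8) + (-31.4) = 48.6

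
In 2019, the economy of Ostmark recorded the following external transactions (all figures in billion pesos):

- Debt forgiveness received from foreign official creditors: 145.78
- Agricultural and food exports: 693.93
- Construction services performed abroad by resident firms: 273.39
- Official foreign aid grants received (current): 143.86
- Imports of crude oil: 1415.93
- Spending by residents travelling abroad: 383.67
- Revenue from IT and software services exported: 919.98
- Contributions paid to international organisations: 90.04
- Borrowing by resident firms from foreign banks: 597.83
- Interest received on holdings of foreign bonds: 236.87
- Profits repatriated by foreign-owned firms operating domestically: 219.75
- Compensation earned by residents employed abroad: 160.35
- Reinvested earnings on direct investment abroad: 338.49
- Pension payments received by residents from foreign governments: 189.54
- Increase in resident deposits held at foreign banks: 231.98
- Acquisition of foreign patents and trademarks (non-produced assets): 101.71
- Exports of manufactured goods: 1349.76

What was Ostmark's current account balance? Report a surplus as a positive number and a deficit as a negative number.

Goods: 693.93 - 1415.93 + 1349.76 = 627.76
Services: 919.98 - 383.67 + 273.39 = 809.70
Primary income: 236.87 + 160.35 - 219.75 + 338.49 = 515.96
Secondary income: 189.54 - 90.04 + 143.86 = 243.36
Current account = 627.76 + 809.70 + 515.96 + 243.36 = 2196.78
(Excluded from the current account — capital account: debt forgiveness received from foreign official creditors 145.78, acquisition of foreign patents and trademarks (non-produced assets) 101.71; financial account: borrowing by resident firms from foreign banks 597.83, increase in resident deposits held at foreign banks 231.98.)

2196.78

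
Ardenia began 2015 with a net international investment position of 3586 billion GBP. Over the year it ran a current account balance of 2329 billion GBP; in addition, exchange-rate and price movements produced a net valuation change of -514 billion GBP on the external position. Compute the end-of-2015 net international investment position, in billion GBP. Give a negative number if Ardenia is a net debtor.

Change in NIIP = current account + net valuation change = 2329 + (-514) = 1815
End-of-year NIIP = 3586 + 1815 = 5401

5401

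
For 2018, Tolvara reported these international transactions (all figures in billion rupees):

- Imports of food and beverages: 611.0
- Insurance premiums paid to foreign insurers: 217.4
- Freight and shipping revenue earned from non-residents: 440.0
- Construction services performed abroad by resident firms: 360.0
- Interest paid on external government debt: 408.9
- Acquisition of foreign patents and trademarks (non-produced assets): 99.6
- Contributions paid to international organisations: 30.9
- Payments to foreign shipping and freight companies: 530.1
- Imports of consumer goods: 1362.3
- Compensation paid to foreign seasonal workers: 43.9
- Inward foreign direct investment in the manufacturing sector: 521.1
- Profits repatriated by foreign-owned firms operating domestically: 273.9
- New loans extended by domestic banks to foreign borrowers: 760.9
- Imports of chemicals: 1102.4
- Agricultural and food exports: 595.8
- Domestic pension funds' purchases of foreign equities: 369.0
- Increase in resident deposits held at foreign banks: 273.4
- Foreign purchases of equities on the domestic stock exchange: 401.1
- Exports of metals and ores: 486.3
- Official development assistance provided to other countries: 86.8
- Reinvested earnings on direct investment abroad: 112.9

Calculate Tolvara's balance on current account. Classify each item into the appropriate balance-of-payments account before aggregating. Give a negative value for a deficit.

Goods: -1362.3 - 1102.4 + 595.8 + 486.3 - 611.0 = -1993.6
Services: -217.4 + 440.0 + 360.0 - 530.1 = 52.5
Primary income: -43.9 - 408.9 - 273.9 + 112.9 = -613.8
Secondary income: -86.8 - 30.9 = -117.7
Current account = (-1993.6) + 52.5 + (-613.8) + (-117.7) = -2672.6
(Excluded from the current account — capital account: acquisition of foreign patents and trademarks (non-produced assets) 99.6; financial account: inward foreign direct investment in the manufacturing sector 521.1, new loans extended by domestic banks to foreign borrowers 760.9, domestic pension funds' purchases of foreign equities 369.0, increase in resident deposits held at foreign banks 273.4, foreign purchases of equities on the domestic stock exchange 401.1.)

-2672.6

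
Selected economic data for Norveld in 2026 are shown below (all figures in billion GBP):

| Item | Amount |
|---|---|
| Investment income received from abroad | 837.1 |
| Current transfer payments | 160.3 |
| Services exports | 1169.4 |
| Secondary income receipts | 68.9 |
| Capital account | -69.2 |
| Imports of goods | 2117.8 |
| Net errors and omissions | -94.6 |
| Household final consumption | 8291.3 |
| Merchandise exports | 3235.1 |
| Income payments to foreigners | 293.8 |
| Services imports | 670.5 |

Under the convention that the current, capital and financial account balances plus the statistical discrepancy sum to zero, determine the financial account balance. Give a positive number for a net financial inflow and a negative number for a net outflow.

Goods balance = 3235.1 - 2117.8 = 1117.3
Services balance = 1169.4 - 670.5 = 498.9
Trade balance (goods + services) = 1117.3 + 498.9 = 1616.2
Net primary income = 837.1 - 293.8 = 543.3
Net secondary income = 68.9 - 160.3 = -91.4
Current account = 1616.2 + 543.3 + (-91.4) = 2068.1
Financial account = -(2068.1 + (-69.2) + (-94.6)) = -1904.3

-1904.3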